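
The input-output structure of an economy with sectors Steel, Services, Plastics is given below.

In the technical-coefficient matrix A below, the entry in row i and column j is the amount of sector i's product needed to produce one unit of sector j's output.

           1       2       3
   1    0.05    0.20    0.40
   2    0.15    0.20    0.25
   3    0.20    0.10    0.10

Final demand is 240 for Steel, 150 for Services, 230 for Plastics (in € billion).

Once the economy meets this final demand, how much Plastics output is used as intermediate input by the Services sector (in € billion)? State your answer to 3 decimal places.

I − A =
  [   0.95    -0.20    -0.40]
  [  -0.15     0.80    -0.25]
  [  -0.20    -0.10     0.90]
Cofactors of I−A, C_ij = (−1)^(i+j)·(minor ij) (rows/columns in the sector order above):
  C_11 = (0.80)(0.90) − (-0.25)(-0.10) = 0.6950
  C_12 = −[(-0.15)(0.90) − (-0.25)(-0.20)] = 0.1850
  C_13 = (-0.15)(-0.10) − (0.80)(-0.20) = 0.1750
  C_21 = −[(-0.20)(0.90) − (-0.40)(-0.10)] = 0.2200
  C_22 = (0.95)(0.90) − (-0.40)(-0.20) = 0.7750
  C_23 = −[(0.95)(-0.10) − (-0.20)(-0.20)] = 0.1350
  C_31 = (-0.20)(-0.25) − (-0.40)(0.80) = 0.3700
  C_32 = −[(0.95)(-0.25) − (-0.40)(-0.15)] = 0.2975
  C_33 = (0.95)(0.80) − (-0.20)(-0.15) = 0.7300
det(I−A) = Σ_j (I−A)_1j·C_1j = (0.95)(0.6950) + (-0.20)(0.1850) + (-0.40)(0.1750) = 0.55325
adj(I−A) = Cᵀ =
  [ 0.6950   0.2200   0.3700]
  [ 0.1850   0.7750   0.2975]
  [ 0.1750   0.1350   0.7300]
(I − A)⁻¹ = adj(I−A) / det(I−A) ≈
  [   1.2562     0.3977     0.6688]
  [   0.3344     1.4008     0.5377]
  [   0.3163     0.2440     1.3195]
First solve x = (I − A)⁻¹ d = adj(I−A)·d / det(I−A); in particular x_2 = (0.1850·240 + 0.7750·150 + 0.2975·230) / 0.55325 = 229.075 / 0.55325 ≈ 414.05332.
Intermediate flow from 3 to 2: z_32 = a_32 · x_2 = 0.10 × 229.075 / 0.55325 = 22.9075 / 0.55325 ≈ 41.405.

z_32 = 41.405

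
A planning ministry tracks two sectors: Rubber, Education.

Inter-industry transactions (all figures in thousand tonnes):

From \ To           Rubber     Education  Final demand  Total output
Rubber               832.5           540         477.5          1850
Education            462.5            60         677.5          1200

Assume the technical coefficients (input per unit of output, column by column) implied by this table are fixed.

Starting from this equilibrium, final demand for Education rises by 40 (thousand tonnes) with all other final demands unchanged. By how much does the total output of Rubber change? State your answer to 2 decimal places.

Δx_R = 43.90

Technical coefficients a_ij = z_ij / X_j:
  a_RR = 832.5/1850 = 0.45, a_ER = 462.5/1850 = 0.25
  a_RE = 540/1200 = 0.45, a_EE = 60/1200 = 0.05
I − A =
  [   0.55    -0.45]
  [  -0.25     0.95]
det(I−A) = (0.55)(0.95) − (-0.45)(-0.25) = 0.4100
adj(I−A) = [[0.95, 0.45], [0.25, 0.55]]
(I − A)⁻¹ = adj(I−A) / det(I−A) ≈
  [   2.3171     1.0976]
  [   0.6098     1.3415]
Δx = (I − A)⁻¹ Δd with Δd having +40 in the Education component and 0 elsewhere.
So Δx_R = L_RE · (+40), where L_RE = adj(I−A)_RE / det(I−A) = 0.45 / 0.4100.
Δx_R = 0.45 × (+40) / 0.4100 = 18.00 / 0.4100 ≈ 43.90.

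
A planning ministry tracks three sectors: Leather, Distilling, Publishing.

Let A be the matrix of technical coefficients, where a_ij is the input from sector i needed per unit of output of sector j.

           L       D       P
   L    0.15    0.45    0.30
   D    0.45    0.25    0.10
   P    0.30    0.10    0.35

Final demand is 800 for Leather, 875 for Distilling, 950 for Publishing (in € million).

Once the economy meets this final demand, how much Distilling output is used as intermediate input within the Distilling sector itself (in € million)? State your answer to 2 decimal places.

I − A =
  [   0.85    -0.45    -0.30]
  [  -0.45     0.75    -0.10]
  [  -0.30    -0.10     0.65]
Cofactors of I−A, C_ij = (−1)^(i+j)·(minor ij) (rows/columns in the sector order above):
  C_11 = (0.75)(0.65) − (-0.10)(-0.10) = 0.4775
  C_12 = −[(-0.45)(0.65) − (-0.10)(-0.30)] = 0.3225
  C_13 = (-0.45)(-0.10) − (0.75)(-0.30) = 0.2700
  C_21 = −[(-0.45)(0.65) − (-0.30)(-0.10)] = 0.3225
  C_22 = (0.85)(0.65) − (-0.30)(-0.30) = 0.4625
  C_23 = −[(0.85)(-0.10) − (-0.45)(-0.30)] = 0.2200
  C_31 = (-0.45)(-0.10) − (-0.30)(0.75) = 0.2700
  C_32 = −[(0.85)(-0.10) − (-0.30)(-0.45)] = 0.2200
  C_33 = (0.85)(0.75) − (-0.45)(-0.45) = 0.4350
det(I−A) = Σ_j (I−A)_1j·C_1j = (0.85)(0.4775) + (-0.45)(0.3225) + (-0.30)(0.2700) = 0.17975
adj(I−A) = Cᵀ =
  [ 0.4775   0.3225   0.2700]
  [ 0.3225   0.4625   0.2200]
  [ 0.2700   0.2200   0.4350]
(I − A)⁻¹ = adj(I−A) / det(I−A) ≈
  [   2.6565     1.7942     1.5021]
  [   1.7942     2.5730     1.2239]
  [   1.5021     1.2239     2.4200]
First solve x = (I − A)⁻¹ d = adj(I−A)·d / det(I−A); in particular x_D = (0.3225·800 + 0.4625·875 + 0.2200·950) / 0.17975 = 871.6875 / 0.17975 ≈ 4849.4437.
Intermediate flow from D to D: z_DD = a_DD · x_D = 0.25 × 871.6875 / 0.17975 = 217.921875 / 0.17975 ≈ 1212.36.

z_DD = 1212.36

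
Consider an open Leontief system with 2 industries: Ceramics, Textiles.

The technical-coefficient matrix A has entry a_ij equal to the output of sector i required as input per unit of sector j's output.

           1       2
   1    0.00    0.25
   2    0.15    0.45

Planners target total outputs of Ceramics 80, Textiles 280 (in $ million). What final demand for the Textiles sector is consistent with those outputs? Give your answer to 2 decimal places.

d_2 = 142.00

I − A =
  [   1.00    -0.25]
  [  -0.15     0.55]
d = (I − A) x:
  d_1 = (+1.00)·80 + (-0.25)·280 = 10.00
  d_2 = (-0.15)·80 + (+0.55)·280 = 142.00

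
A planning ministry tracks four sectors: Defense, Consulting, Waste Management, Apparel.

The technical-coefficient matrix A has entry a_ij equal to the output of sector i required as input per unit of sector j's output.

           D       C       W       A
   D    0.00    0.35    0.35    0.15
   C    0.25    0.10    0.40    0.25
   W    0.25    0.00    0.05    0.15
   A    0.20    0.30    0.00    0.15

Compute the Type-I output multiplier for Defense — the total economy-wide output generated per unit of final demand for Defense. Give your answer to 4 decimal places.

m_D = 3.6520

I − A =
  [   1.00    -0.35    -0.35    -0.15]
  [  -0.25     0.90    -0.40    -0.25]
  [  -0.25     0.00     0.95    -0.15]
  [  -0.20    -0.30     0.00     0.85]
Compute the cofactors C_ij = (−1)^(i+j)·(3×3 minor ij) of I−A; the adjugate is their transpose:
adj(I−A) = Cᵀ =
  [ 0.637500   0.341125   0.378500   0.279625]
  [ 0.346375   0.694125   0.419875   0.339375]
  [ 0.210750   0.141125   0.559875   0.177500]
  [ 0.272250   0.325250   0.237250   0.658125]
det(I−A) = Σ_j (I−A)_1j·C_1j = (1.00)(0.637500) + (-0.35)(0.346375) + (-0.35)(0.210750) + (-0.15)(0.272250) = 0.40166875
(I − A)⁻¹ = adj(I−A) / det(I−A) ≈
  [   1.58713     0.84927     0.94232     0.69616]
  [   0.86234     1.72810     1.04533     0.84491]
  [   0.52469     0.35135     1.39387     0.44191]
  [   0.67780     0.80975     0.59066     1.63848]
The output multiplier for sector j is the column-j sum of the Leontief inverse (I − A)⁻¹ = adj(I−A) / det(I−A).
Column D of adj(I−A): (0.637500, 0.346375, 0.210750, 0.272250); det(I−A) = 0.40166875.
m_D = (0.637500 + 0.346375 + 0.210750 + 0.272250) / 0.40166875 = 1.466875 / 0.40166875 ≈ 3.6520.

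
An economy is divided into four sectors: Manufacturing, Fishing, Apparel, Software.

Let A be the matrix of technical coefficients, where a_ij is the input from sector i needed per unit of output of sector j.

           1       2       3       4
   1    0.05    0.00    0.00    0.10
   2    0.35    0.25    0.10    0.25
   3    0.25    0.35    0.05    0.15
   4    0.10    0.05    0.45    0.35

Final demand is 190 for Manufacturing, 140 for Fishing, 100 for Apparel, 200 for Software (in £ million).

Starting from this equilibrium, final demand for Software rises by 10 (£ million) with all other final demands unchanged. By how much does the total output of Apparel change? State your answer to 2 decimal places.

I − A =
  [   0.95     0.00     0.00    -0.10]
  [  -0.35     0.75    -0.10    -0.25]
  [  -0.25    -0.35     0.95    -0.15]
  [  -0.10    -0.05    -0.45     0.65]
Compute the cofactors C_ij = (−1)^(i+j)·(3×3 minor ij) of I−A; the adjugate is their transpose:
adj(I−A) = Cᵀ =
  [ 0.337750   0.020500   0.034250   0.067750]
  [ 0.262125   0.501750   0.183375   0.275625]
  [ 0.221000   0.221000   0.442000   0.221000]
  [ 0.225125   0.194750   0.325375   0.643625]
det(I−A) = Σ_j (I−A)_1j·C_1j = (0.95)(0.337750) + (0.00)(0.262125) + (0.00)(0.221000) + (-0.10)(0.225125) = 0.29835
(I − A)⁻¹ = adj(I−A) / det(I−A) ≈
  [   1.1321     0.0687     0.1148     0.2271]
  [   0.8786     1.6817     0.6146     0.9238]
  [   0.7407     0.7407     1.4815     0.7407]
  [   0.7546     0.6528     1.0906     2.1573]
Δx = (I − A)⁻¹ Δd with Δd having +10 in the Software component and 0 elsewhere.
So Δx_3 = L_34 · (+10), where L_34 = adj(I−A)_34 / det(I−A) = 0.221000 / 0.29835.
Δx_3 = 0.221000 × (+10) / 0.29835 = 2.21 / 0.29835 ≈ 7.41.

Δx_3 = 7.41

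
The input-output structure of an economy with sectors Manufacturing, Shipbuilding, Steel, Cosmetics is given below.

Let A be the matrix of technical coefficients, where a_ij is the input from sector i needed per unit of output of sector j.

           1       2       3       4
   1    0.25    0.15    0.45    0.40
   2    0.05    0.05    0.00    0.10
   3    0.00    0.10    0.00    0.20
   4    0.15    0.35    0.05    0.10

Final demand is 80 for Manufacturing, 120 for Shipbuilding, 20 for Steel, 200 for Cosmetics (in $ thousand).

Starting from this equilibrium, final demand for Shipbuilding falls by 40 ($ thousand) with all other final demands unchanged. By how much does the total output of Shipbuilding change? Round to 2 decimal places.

I − A =
  [   0.75    -0.15    -0.45    -0.40]
  [  -0.05     0.95     0.00    -0.10]
  [   0.00    -0.10     1.00    -0.20]
  [  -0.15    -0.35    -0.05     0.90]
Compute the cofactors C_ij = (−1)^(i+j)·(3×3 minor ij) of I−A; the adjugate is their transpose:
adj(I−A) = Cᵀ =
  [ 0.81000   0.34750   0.38875   0.48500]
  [ 0.05950   0.59400   0.03175   0.09950]
  [ 0.03800   0.11850   0.54200   0.15050]
  [ 0.16025   0.29550   0.10725   0.70275]
det(I−A) = Σ_j (I−A)_1j·C_1j = (0.75)(0.81000) + (-0.15)(0.05950) + (-0.45)(0.03800) + (-0.40)(0.16025) = 0.517375
(I − A)⁻¹ = adj(I−A) / det(I−A) ≈
  [   1.5656     0.6717     0.7514     0.9374]
  [   0.1150     1.1481     0.0614     0.1923]
  [   0.0734     0.2290     1.0476     0.2909]
  [   0.3097     0.5712     0.2073     1.3583]
Δx = (I − A)⁻¹ Δd with Δd having -40 in the Shipbuilding component and 0 elsewhere.
So Δx_2 = L_22 · (-40), where L_22 = adj(I−A)_22 / det(I−A) = 0.59400 / 0.517375.
Δx_2 = 0.59400 × (-40) / 0.517375 = -23.76 / 0.517375 ≈ -45.92.

Δx_2 = -45.92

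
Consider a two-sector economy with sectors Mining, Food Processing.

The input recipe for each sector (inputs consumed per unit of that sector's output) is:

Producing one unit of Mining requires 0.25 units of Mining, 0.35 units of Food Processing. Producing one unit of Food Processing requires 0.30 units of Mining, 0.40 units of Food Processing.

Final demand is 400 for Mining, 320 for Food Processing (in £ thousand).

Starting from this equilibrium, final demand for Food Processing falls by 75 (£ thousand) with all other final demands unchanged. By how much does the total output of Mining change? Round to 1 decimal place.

Δx_1 = -65.2

I − A =
  [   0.75    -0.30]
  [  -0.35     0.60]
det(I−A) = (0.75)(0.60) − (-0.30)(-0.35) = 0.3450
adj(I−A) = [[0.60, 0.30], [0.35, 0.75]]
(I − A)⁻¹ = adj(I−A) / det(I−A) ≈
  [   1.7391     0.8696]
  [   1.0145     2.1739]
Δx = (I − A)⁻¹ Δd with Δd having -75 in the Food Processing component and 0 elsewhere.
So Δx_1 = L_12 · (-75), where L_12 = adj(I−A)_12 / det(I−A) = 0.30 / 0.3450.
Δx_1 = 0.30 × (-75) / 0.3450 = -22.50 / 0.3450 ≈ -65.2.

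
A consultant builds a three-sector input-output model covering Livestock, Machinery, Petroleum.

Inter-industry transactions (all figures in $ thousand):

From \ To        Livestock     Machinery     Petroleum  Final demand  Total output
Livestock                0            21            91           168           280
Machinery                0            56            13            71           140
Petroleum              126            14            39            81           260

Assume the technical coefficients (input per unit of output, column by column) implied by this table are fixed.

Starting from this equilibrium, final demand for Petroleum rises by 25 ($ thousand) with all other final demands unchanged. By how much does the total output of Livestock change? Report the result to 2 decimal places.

Technical coefficients a_ij = z_ij / X_j:
  a_11 = 0/280 = 0.00, a_21 = 0/280 = 0.00, a_31 = 126/280 = 0.45
  a_12 = 21/140 = 0.15, a_22 = 56/140 = 0.40, a_32 = 14/140 = 0.10
  a_13 = 91/260 = 0.35, a_23 = 13/260 = 0.05, a_33 = 39/260 = 0.15
I − A =
  [   1.00    -0.15    -0.35]
  [   0.00     0.60    -0.05]
  [  -0.45    -0.10     0.85]
Cofactors of I−A, C_ij = (−1)^(i+j)·(minor ij) (rows/columns in the sector order above):
  C_11 = (0.60)(0.85) − (-0.05)(-0.10) = 0.5050
  C_12 = −[(0.00)(0.85) − (-0.05)(-0.45)] = 0.0225
  C_13 = (0.00)(-0.10) − (0.60)(-0.45) = 0.2700
  C_21 = −[(-0.15)(0.85) − (-0.35)(-0.10)] = 0.1625
  C_22 = (1.00)(0.85) − (-0.35)(-0.45) = 0.6925
  C_23 = −[(1.00)(-0.10) − (-0.15)(-0.45)] = 0.1675
  C_31 = (-0.15)(-0.05) − (-0.35)(0.60) = 0.2175
  C_32 = −[(1.00)(-0.05) − (-0.35)(0.00)] = 0.0500
  C_33 = (1.00)(0.60) − (-0.15)(0.00) = 0.6000
det(I−A) = Σ_j (I−A)_1j·C_1j = (1.00)(0.5050) + (-0.15)(0.0225) + (-0.35)(0.2700) = 0.407125
adj(I−A) = Cᵀ =
  [ 0.5050   0.1625   0.2175]
  [ 0.0225   0.6925   0.0500]
  [ 0.2700   0.1675   0.6000]
(I − A)⁻¹ = adj(I−A) / det(I−A) ≈
  [   1.2404     0.3991     0.5342]
  [   0.0553     1.7010     0.1228]
  [   0.6632     0.4114     1.4737]
Δx = (I − A)⁻¹ Δd with Δd having +25 in the Petroleum component and 0 elsewhere.
So Δx_1 = L_13 · (+25), where L_13 = adj(I−A)_13 / det(I−A) = 0.2175 / 0.407125.
Δx_1 = 0.2175 × (+25) / 0.407125 = 5.4375 / 0.407125 ≈ 13.36.

Δx_1 = 13.36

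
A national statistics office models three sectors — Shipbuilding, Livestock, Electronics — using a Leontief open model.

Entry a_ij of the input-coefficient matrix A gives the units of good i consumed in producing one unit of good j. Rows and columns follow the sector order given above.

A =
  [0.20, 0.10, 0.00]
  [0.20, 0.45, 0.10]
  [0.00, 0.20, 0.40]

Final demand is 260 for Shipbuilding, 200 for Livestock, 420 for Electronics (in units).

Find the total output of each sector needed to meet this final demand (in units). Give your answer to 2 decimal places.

I − A =
  [   0.80    -0.10     0.00]
  [  -0.20     0.55    -0.10]
  [   0.00    -0.20     0.60]
Cofactors of I−A, C_ij = (−1)^(i+j)·(minor ij) (rows/columns in the sector order above):
  C_11 = (0.55)(0.60) − (-0.10)(-0.20) = 0.3100
  C_12 = −[(-0.20)(0.60) − (-0.10)(0.00)] = 0.1200
  C_13 = (-0.20)(-0.20) − (0.55)(0.00) = 0.0400
  C_21 = −[(-0.10)(0.60) − (0.00)(-0.20)] = 0.0600
  C_22 = (0.80)(0.60) − (0.00)(0.00) = 0.4800
  C_23 = −[(0.80)(-0.20) − (-0.10)(0.00)] = 0.1600
  C_31 = (-0.10)(-0.10) − (0.00)(0.55) = 0.0100
  C_32 = −[(0.80)(-0.10) − (0.00)(-0.20)] = 0.0800
  C_33 = (0.80)(0.55) − (-0.10)(-0.20) = 0.4200
det(I−A) = Σ_j (I−A)_1j·C_1j = (0.80)(0.3100) + (-0.10)(0.1200) + (0.00)(0.0400) = 0.2360
adj(I−A) = Cᵀ =
  [ 0.3100   0.0600   0.0100]
  [ 0.1200   0.4800   0.0800]
  [ 0.0400   0.1600   0.4200]
(I − A)⁻¹ = adj(I−A) / det(I−A) ≈
  [   1.3136     0.2542     0.0424]
  [   0.5085     2.0339     0.3390]
  [   0.1695     0.6780     1.7797]
x = (I − A)⁻¹ d = adj(I−A)·d / det(I−A), with det(I−A) = 0.2360:
  x_S = (0.3100·260 + 0.0600·200 + 0.0100·420) / 0.2360 = 96.80 / 0.2360 ≈ 410.17
  x_L = (0.1200·260 + 0.4800·200 + 0.0800·420) / 0.2360 = 160.80 / 0.2360 ≈ 681.36
  x_E = (0.0400·260 + 0.1600·200 + 0.4200·420) / 0.2360 = 218.80 / 0.2360 ≈ 927.12

x_S = 410.17, x_L = 681.36, x_E = 927.12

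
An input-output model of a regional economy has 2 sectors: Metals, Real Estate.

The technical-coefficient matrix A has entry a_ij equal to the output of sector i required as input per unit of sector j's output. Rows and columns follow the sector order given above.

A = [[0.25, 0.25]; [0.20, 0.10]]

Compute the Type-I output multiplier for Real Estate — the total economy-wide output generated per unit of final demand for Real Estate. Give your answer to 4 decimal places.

m_2 = 1.6000

I − A =
  [   0.75    -0.25]
  [  -0.20     0.90]
det(I−A) = (0.75)(0.90) − (-0.25)(-0.20) = 0.6250
adj(I−A) = [[0.90, 0.25], [0.20, 0.75]]
(I − A)⁻¹ = adj(I−A) / det(I−A) ≈
  [   1.44000     0.40000]
  [   0.32000     1.20000]
The output multiplier for sector j is the column-j sum of the Leontief inverse (I − A)⁻¹ = adj(I−A) / det(I−A).
Column 2 of adj(I−A): (0.25, 0.75); det(I−A) = 0.6250.
m_2 = (0.25 + 0.75) / 0.6250 = 1.00 / 0.6250 = 1.6000.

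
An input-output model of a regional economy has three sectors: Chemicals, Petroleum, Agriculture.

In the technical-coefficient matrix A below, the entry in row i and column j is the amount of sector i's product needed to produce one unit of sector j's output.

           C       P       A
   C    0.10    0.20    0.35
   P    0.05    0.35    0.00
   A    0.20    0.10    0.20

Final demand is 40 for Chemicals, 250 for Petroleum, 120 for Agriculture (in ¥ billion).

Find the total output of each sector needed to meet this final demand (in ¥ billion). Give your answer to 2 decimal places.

x_C = 234.65, x_P = 402.67, x_A = 258.99

I − A =
  [   0.90    -0.20    -0.35]
  [  -0.05     0.65     0.00]
  [  -0.20    -0.10     0.80]
Cofactors of I−A, C_ij = (−1)^(i+j)·(minor ij) (rows/columns in the sector order above):
  C_11 = (0.65)(0.80) − (0.00)(-0.10) = 0.5200
  C_12 = −[(-0.05)(0.80) − (0.00)(-0.20)] = 0.0400
  C_13 = (-0.05)(-0.10) − (0.65)(-0.20) = 0.1350
  C_21 = −[(-0.20)(0.80) − (-0.35)(-0.10)] = 0.1950
  C_22 = (0.90)(0.80) − (-0.35)(-0.20) = 0.6500
  C_23 = −[(0.90)(-0.10) − (-0.20)(-0.20)] = 0.1300
  C_31 = (-0.20)(0.00) − (-0.35)(0.65) = 0.2275
  C_32 = −[(0.90)(0.00) − (-0.35)(-0.05)] = 0.0175
  C_33 = (0.90)(0.65) − (-0.20)(-0.05) = 0.5750
det(I−A) = Σ_j (I−A)_1j·C_1j = (0.90)(0.5200) + (-0.20)(0.0400) + (-0.35)(0.1350) = 0.41275
adj(I−A) = Cᵀ =
  [ 0.5200   0.1950   0.2275]
  [ 0.0400   0.6500   0.0175]
  [ 0.1350   0.1300   0.5750]
(I − A)⁻¹ = adj(I−A) / det(I−A) ≈
  [   1.2598     0.4724     0.5512]
  [   0.0969     1.5748     0.0424]
  [   0.3271     0.3150     1.3931]
x = (I − A)⁻¹ d = adj(I−A)·d / det(I−A), with det(I−A) = 0.41275:
  x_C = (0.5200·40 + 0.1950·250 + 0.2275·120) / 0.41275 = 96.85 / 0.41275 ≈ 234.65
  x_P = (0.0400·40 + 0.6500·250 + 0.0175·120) / 0.41275 = 166.20 / 0.41275 ≈ 402.67
  x_A = (0.1350·40 + 0.1300·250 + 0.5750·120) / 0.41275 = 106.90 / 0.41275 ≈ 258.99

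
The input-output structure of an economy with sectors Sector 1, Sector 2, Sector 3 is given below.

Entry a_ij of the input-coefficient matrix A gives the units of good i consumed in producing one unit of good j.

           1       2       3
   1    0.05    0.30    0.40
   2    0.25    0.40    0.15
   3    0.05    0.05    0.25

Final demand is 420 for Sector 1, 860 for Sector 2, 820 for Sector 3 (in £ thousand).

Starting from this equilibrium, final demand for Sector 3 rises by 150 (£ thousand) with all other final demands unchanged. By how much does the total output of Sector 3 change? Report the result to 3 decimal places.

Δx_3 = 215.295

I − A =
  [   0.95    -0.30    -0.40]
  [  -0.25     0.60    -0.15]
  [  -0.05    -0.05     0.75]
Cofactors of I−A, C_ij = (−1)^(i+j)·(minor ij) (rows/columns in the sector order above):
  C_11 = (0.60)(0.75) − (-0.15)(-0.05) = 0.4425
  C_12 = −[(-0.25)(0.75) − (-0.15)(-0.05)] = 0.1950
  C_13 = (-0.25)(-0.05) − (0.60)(-0.05) = 0.0425
  C_21 = −[(-0.30)(0.75) − (-0.40)(-0.05)] = 0.2450
  C_22 = (0.95)(0.75) − (-0.40)(-0.05) = 0.6925
  C_23 = −[(0.95)(-0.05) − (-0.30)(-0.05)] = 0.0625
  C_31 = (-0.30)(-0.15) − (-0.40)(0.60) = 0.2850
  C_32 = −[(0.95)(-0.15) − (-0.40)(-0.25)] = 0.2425
  C_33 = (0.95)(0.60) − (-0.30)(-0.25) = 0.4950
det(I−A) = Σ_j (I−A)_1j·C_1j = (0.95)(0.4425) + (-0.30)(0.1950) + (-0.40)(0.0425) = 0.344875
adj(I−A) = Cᵀ =
  [ 0.4425   0.2450   0.2850]
  [ 0.1950   0.6925   0.2425]
  [ 0.0425   0.0625   0.4950]
(I − A)⁻¹ = adj(I−A) / det(I−A) ≈
  [   1.2831     0.7104     0.8264]
  [   0.5654     2.0080     0.7032]
  [   0.1232     0.1812     1.4353]
Δx = (I − A)⁻¹ Δd with Δd having +150 in the Sector 3 component and 0 elsewhere.
So Δx_3 = L_33 · (+150), where L_33 = adj(I−A)_33 / det(I−A) = 0.4950 / 0.344875.
Δx_3 = 0.4950 × (+150) / 0.344875 = 74.25 / 0.344875 ≈ 215.295.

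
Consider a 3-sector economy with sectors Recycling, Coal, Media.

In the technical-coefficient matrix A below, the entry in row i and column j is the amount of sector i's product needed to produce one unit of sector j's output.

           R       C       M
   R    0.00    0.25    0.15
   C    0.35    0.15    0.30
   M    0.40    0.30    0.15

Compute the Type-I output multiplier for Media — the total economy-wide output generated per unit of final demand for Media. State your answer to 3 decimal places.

I − A =
  [   1.00    -0.25    -0.15]
  [  -0.35     0.85    -0.30]
  [  -0.40    -0.30     0.85]
Cofactors of I−A, C_ij = (−1)^(i+j)·(minor ij) (rows/columns in the sector order above):
  C_11 = (0.85)(0.85) − (-0.30)(-0.30) = 0.6325
  C_12 = −[(-0.35)(0.85) − (-0.30)(-0.40)] = 0.4175
  C_13 = (-0.35)(-0.30) − (0.85)(-0.40) = 0.4450
  C_21 = −[(-0.25)(0.85) − (-0.15)(-0.30)] = 0.2575
  C_22 = (1.00)(0.85) − (-0.15)(-0.40) = 0.7900
  C_23 = −[(1.00)(-0.30) − (-0.25)(-0.40)] = 0.4000
  C_31 = (-0.25)(-0.30) − (-0.15)(0.85) = 0.2025
  C_32 = −[(1.00)(-0.30) − (-0.15)(-0.35)] = 0.3525
  C_33 = (1.00)(0.85) − (-0.25)(-0.35) = 0.7625
det(I−A) = Σ_j (I−A)_1j·C_1j = (1.00)(0.6325) + (-0.25)(0.4175) + (-0.15)(0.4450) = 0.461375
adj(I−A) = Cᵀ =
  [ 0.6325   0.2575   0.2025]
  [ 0.4175   0.7900   0.3525]
  [ 0.4450   0.4000   0.7625]
(I − A)⁻¹ = adj(I−A) / det(I−A) ≈
  [   1.3709     0.5581     0.4389]
  [   0.9049     1.7123     0.7640]
  [   0.9645     0.8670     1.6527]
The output multiplier for sector j is the column-j sum of the Leontief inverse (I − A)⁻¹ = adj(I−A) / det(I−A).
Column M of adj(I−A): (0.2025, 0.3525, 0.7625); det(I−A) = 0.461375.
m_M = (0.2025 + 0.3525 + 0.7625) / 0.461375 = 1.3175 / 0.461375 ≈ 2.856.

m_M = 2.856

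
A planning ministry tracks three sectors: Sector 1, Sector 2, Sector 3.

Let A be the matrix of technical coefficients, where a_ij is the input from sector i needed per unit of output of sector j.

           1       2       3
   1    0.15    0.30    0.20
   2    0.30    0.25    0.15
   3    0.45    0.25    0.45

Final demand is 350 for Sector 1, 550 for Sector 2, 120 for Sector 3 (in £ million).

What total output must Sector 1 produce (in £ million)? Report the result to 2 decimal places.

I − A =
  [   0.85    -0.30    -0.20]
  [  -0.30     0.75    -0.15]
  [  -0.45    -0.25     0.55]
Cofactors of I−A, C_ij = (−1)^(i+j)·(minor ij) (rows/columns in the sector order above):
  C_11 = (0.75)(0.55) − (-0.15)(-0.25) = 0.3750
  C_12 = −[(-0.30)(0.55) − (-0.15)(-0.45)] = 0.2325
  C_13 = (-0.30)(-0.25) − (0.75)(-0.45) = 0.4125
  C_21 = −[(-0.30)(0.55) − (-0.20)(-0.25)] = 0.2150
  C_22 = (0.85)(0.55) − (-0.20)(-0.45) = 0.3775
  C_23 = −[(0.85)(-0.25) − (-0.30)(-0.45)] = 0.3475
  C_31 = (-0.30)(-0.15) − (-0.20)(0.75) = 0.1950
  C_32 = −[(0.85)(-0.15) − (-0.20)(-0.30)] = 0.1875
  C_33 = (0.85)(0.75) − (-0.30)(-0.30) = 0.5475
det(I−A) = Σ_j (I−A)_1j·C_1j = (0.85)(0.3750) + (-0.30)(0.2325) + (-0.20)(0.4125) = 0.1665
adj(I−A) = Cᵀ =
  [ 0.3750   0.2150   0.1950]
  [ 0.2325   0.3775   0.1875]
  [ 0.4125   0.3475   0.5475]
(I − A)⁻¹ = adj(I−A) / det(I−A) ≈
  [   2.2523     1.2913     1.1712]
  [   1.3964     2.2673     1.1261]
  [   2.4775     2.0871     3.2883]
x = (I − A)⁻¹ d = adj(I−A)·d / det(I−A), with det(I−A) = 0.1665:
  x_1 = (0.3750·350 + 0.2150·550 + 0.1950·120) / 0.1665 = 272.90 / 0.1665 ≈ 1639.04
  x_2 = (0.2325·350 + 0.3775·550 + 0.1875·120) / 0.1665 = 311.50 / 0.1665 ≈ 1870.87
  x_3 = (0.4125·350 + 0.3475·550 + 0.5475·120) / 0.1665 = 401.20 / 0.1665 ≈ 2409.61

x_1 = 1639.04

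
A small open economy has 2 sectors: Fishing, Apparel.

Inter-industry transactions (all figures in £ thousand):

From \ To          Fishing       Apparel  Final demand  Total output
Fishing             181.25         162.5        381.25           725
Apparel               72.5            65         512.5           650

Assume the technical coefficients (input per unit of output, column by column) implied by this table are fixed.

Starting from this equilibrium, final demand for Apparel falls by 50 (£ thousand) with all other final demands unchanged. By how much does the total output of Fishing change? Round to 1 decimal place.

Technical coefficients a_ij = z_ij / X_j:
  a_FF = 181.25/725 = 0.25, a_AF = 72.5/725 = 0.10
  a_FA = 162.5/650 = 0.25, a_AA = 65/650 = 0.10
I − A =
  [   0.75    -0.25]
  [  -0.10     0.90]
det(I−A) = (0.75)(0.90) − (-0.25)(-0.10) = 0.6500
adj(I−A) = [[0.90, 0.25], [0.10, 0.75]]
(I − A)⁻¹ = adj(I−A) / det(I−A) ≈
  [   1.3846     0.3846]
  [   0.1538     1.1538]
Δx = (I − A)⁻¹ Δd with Δd having -50 in the Apparel component and 0 elsewhere.
So Δx_F = L_FA · (-50), where L_FA = adj(I−A)_FA / det(I−A) = 0.25 / 0.6500.
Δx_F = 0.25 × (-50) / 0.6500 = -12.50 / 0.6500 ≈ -19.2.

Δx_F = -19.2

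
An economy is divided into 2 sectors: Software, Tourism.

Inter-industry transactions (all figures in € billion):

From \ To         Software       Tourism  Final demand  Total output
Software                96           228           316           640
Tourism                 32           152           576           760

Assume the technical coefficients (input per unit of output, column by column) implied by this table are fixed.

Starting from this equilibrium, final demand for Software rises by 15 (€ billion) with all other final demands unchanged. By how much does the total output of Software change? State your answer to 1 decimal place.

Δx_1 = 18.0

Technical coefficients a_ij = z_ij / X_j:
  a_11 = 96/640 = 0.15, a_21 = 32/640 = 0.05
  a_12 = 228/760 = 0.30, a_22 = 152/760 = 0.20
I − A =
  [   0.85    -0.30]
  [  -0.05     0.80]
det(I−A) = (0.85)(0.80) − (-0.30)(-0.05) = 0.6650
adj(I−A) = [[0.80, 0.30], [0.05, 0.85]]
(I − A)⁻¹ = adj(I−A) / det(I−A) ≈
  [   1.2030     0.4511]
  [   0.0752     1.2782]
Δx = (I − A)⁻¹ Δd with Δd having +15 in the Software component and 0 elsewhere.
So Δx_1 = L_11 · (+15), where L_11 = adj(I−A)_11 / det(I−A) = 0.80 / 0.6650.
Δx_1 = 0.80 × (+15) / 0.6650 = 12.00 / 0.6650 ≈ 18.0.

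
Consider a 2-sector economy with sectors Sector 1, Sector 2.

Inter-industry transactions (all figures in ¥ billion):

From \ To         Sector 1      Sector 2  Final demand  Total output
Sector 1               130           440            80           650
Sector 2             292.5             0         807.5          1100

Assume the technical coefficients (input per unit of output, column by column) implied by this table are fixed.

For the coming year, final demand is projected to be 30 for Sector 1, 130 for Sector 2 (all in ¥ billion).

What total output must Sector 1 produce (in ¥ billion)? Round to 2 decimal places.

Technical coefficients a_ij = z_ij / X_j:
  a_11 = 130/650 = 0.20, a_21 = 292.5/650 = 0.45
  a_12 = 440/1100 = 0.40, a_22 = 0/1100 = 0.00
I − A =
  [   0.80    -0.40]
  [  -0.45     1.00]
det(I−A) = (0.80)(1.00) − (-0.40)(-0.45) = 0.6200
adj(I−A) = [[1.00, 0.40], [0.45, 0.80]]
(I − A)⁻¹ = adj(I−A) / det(I−A) ≈
  [   1.6129     0.6452]
  [   0.7258     1.2903]
x = (I − A)⁻¹ d = adj(I−A)·d / det(I−A), with det(I−A) = 0.6200:
  x_1 = (1.00·30 + 0.40·130) / 0.6200 = 82.00 / 0.6200 ≈ 132.26
  x_2 = (0.45·30 + 0.80·130) / 0.6200 = 117.50 / 0.6200 ≈ 189.52

x_1 = 132.26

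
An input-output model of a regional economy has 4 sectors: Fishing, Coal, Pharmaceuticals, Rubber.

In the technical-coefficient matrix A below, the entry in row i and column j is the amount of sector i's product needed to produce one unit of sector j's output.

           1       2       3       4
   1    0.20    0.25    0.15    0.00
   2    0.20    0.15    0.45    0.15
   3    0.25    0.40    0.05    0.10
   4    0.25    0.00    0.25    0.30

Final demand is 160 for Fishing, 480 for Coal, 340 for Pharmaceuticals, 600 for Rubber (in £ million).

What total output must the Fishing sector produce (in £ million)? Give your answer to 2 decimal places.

x_1 = 1192.39

I − A =
  [   0.80    -0.25    -0.15     0.00]
  [  -0.20     0.85    -0.45    -0.15]
  [  -0.25    -0.40     0.95    -0.10]
  [  -0.25     0.00    -0.25     0.70]
Compute the cofactors C_ij = (−1)^(i+j)·(3×3 minor ij) of I−A; the adjugate is their transpose:
adj(I−A) = Cᵀ =
  [ 0.403000   0.202000   0.177375   0.068625]
  [ 0.263000   0.482000   0.308625   0.147375]
  [ 0.241000   0.274000   0.431625   0.120375]
  [ 0.230000   0.170000   0.217500   0.382500]
det(I−A) = Σ_j (I−A)_1j·C_1j = (0.80)(0.403000) + (-0.25)(0.263000) + (-0.15)(0.241000) + (0.00)(0.230000) = 0.2205
(I − A)⁻¹ = adj(I−A) / det(I−A) ≈
  [   1.8277     0.9161     0.8044     0.3112]
  [   1.1927     2.1859     1.3997     0.6684]
  [   1.0930     1.2426     1.9575     0.5459]
  [   1.0431     0.7710     0.9864     1.7347]
x = (I − A)⁻¹ d = adj(I−A)·d / det(I−A), with det(I−A) = 0.2205:
  x_1 = (0.403000·160 + 0.202000·480 + 0.177375·340 + 0.068625·600) / 0.2205 = 262.9225 / 0.2205 ≈ 1192.39
  x_2 = (0.263000·160 + 0.482000·480 + 0.308625·340 + 0.147375·600) / 0.2205 = 466.7975 / 0.2205 ≈ 2117.00
  x_3 = (0.241000·160 + 0.274000·480 + 0.431625·340 + 0.120375·600) / 0.2205 = 389.0575 / 0.2205 ≈ 1764.43
  x_4 = (0.230000·160 + 0.170000·480 + 0.217500·340 + 0.382500·600) / 0.2205 = 421.85 / 0.2205 ≈ 1913.15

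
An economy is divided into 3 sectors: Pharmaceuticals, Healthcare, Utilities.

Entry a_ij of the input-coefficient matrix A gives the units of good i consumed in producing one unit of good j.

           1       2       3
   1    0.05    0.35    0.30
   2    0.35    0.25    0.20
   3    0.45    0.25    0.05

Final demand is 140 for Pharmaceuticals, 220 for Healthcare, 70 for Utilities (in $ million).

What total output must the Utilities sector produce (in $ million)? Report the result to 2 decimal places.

I − A =
  [   0.95    -0.35    -0.30]
  [  -0.35     0.75    -0.20]
  [  -0.45    -0.25     0.95]
Cofactors of I−A, C_ij = (−1)^(i+j)·(minor ij) (rows/columns in the sector order above):
  C_11 = (0.75)(0.95) − (-0.20)(-0.25) = 0.6625
  C_12 = −[(-0.35)(0.95) − (-0.20)(-0.45)] = 0.4225
  C_13 = (-0.35)(-0.25) − (0.75)(-0.45) = 0.4250
  C_21 = −[(-0.35)(0.95) − (-0.30)(-0.25)] = 0.4075
  C_22 = (0.95)(0.95) − (-0.30)(-0.45) = 0.7675
  C_23 = −[(0.95)(-0.25) − (-0.35)(-0.45)] = 0.3950
  C_31 = (-0.35)(-0.20) − (-0.30)(0.75) = 0.2950
  C_32 = −[(0.95)(-0.20) − (-0.30)(-0.35)] = 0.2950
  C_33 = (0.95)(0.75) − (-0.35)(-0.35) = 0.5900
det(I−A) = Σ_j (I−A)_1j·C_1j = (0.95)(0.6625) + (-0.35)(0.4225) + (-0.30)(0.4250) = 0.3540
adj(I−A) = Cᵀ =
  [ 0.6625   0.4075   0.2950]
  [ 0.4225   0.7675   0.2950]
  [ 0.4250   0.3950   0.5900]
(I − A)⁻¹ = adj(I−A) / det(I−A) ≈
  [   1.8715     1.1511     0.8333]
  [   1.1935     2.1681     0.8333]
  [   1.2006     1.1158     1.6667]
x = (I − A)⁻¹ d = adj(I−A)·d / det(I−A), with det(I−A) = 0.3540:
  x_1 = (0.6625·140 + 0.4075·220 + 0.2950·70) / 0.3540 = 203.05 / 0.3540 ≈ 573.59
  x_2 = (0.4225·140 + 0.7675·220 + 0.2950·70) / 0.3540 = 248.65 / 0.3540 ≈ 702.40
  x_3 = (0.4250·140 + 0.3950·220 + 0.5900·70) / 0.3540 = 187.70 / 0.3540 ≈ 530.23

x_3 = 530.23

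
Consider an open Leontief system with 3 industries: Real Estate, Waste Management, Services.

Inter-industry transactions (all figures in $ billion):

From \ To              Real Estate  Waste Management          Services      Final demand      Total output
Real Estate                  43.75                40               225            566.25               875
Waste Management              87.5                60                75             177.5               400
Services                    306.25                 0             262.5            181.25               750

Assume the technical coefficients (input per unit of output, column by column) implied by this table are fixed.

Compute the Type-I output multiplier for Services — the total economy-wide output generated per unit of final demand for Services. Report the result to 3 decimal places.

Technical coefficients a_ij = z_ij / X_j:
  a_11 = 43.75/875 = 0.05, a_21 = 87.5/875 = 0.10, a_31 = 306.25/875 = 0.35
  a_12 = 40/400 = 0.10, a_22 = 60/400 = 0.15, a_32 = 0/400 = 0.00
  a_13 = 225/750 = 0.30, a_23 = 75/750 = 0.10, a_33 = 262.5/750 = 0.35
I − A =
  [   0.95    -0.10    -0.30]
  [  -0.10     0.85    -0.10]
  [  -0.35     0.00     0.65]
Cofactors of I−A, C_ij = (−1)^(i+j)·(minor ij) (rows/columns in the sector order above):
  C_11 = (0.85)(0.65) − (-0.10)(0.00) = 0.5525
  C_12 = −[(-0.10)(0.65) − (-0.10)(-0.35)] = 0.1000
  C_13 = (-0.10)(0.00) − (0.85)(-0.35) = 0.2975
  C_21 = −[(-0.10)(0.65) − (-0.30)(0.00)] = 0.0650
  C_22 = (0.95)(0.65) − (-0.30)(-0.35) = 0.5125
  C_23 = −[(0.95)(0.00) − (-0.10)(-0.35)] = 0.0350
  C_31 = (-0.10)(-0.10) − (-0.30)(0.85) = 0.2650
  C_32 = −[(0.95)(-0.10) − (-0.30)(-0.10)] = 0.1250
  C_33 = (0.95)(0.85) − (-0.10)(-0.10) = 0.7975
det(I−A) = Σ_j (I−A)_1j·C_1j = (0.95)(0.5525) + (-0.10)(0.1000) + (-0.30)(0.2975) = 0.425625
adj(I−A) = Cᵀ =
  [ 0.5525   0.0650   0.2650]
  [ 0.1000   0.5125   0.1250]
  [ 0.2975   0.0350   0.7975]
(I − A)⁻¹ = adj(I−A) / det(I−A) ≈
  [   1.2981     0.1527     0.6226]
  [   0.2349     1.2041     0.2937]
  [   0.6990     0.0822     1.8737]
The output multiplier for sector j is the column-j sum of the Leontief inverse (I − A)⁻¹ = adj(I−A) / det(I−A).
Column 3 of adj(I−A): (0.2650, 0.1250, 0.7975); det(I−A) = 0.425625.
m_3 = (0.2650 + 0.1250 + 0.7975) / 0.425625 = 1.1875 / 0.425625 ≈ 2.790.

m_3 = 2.790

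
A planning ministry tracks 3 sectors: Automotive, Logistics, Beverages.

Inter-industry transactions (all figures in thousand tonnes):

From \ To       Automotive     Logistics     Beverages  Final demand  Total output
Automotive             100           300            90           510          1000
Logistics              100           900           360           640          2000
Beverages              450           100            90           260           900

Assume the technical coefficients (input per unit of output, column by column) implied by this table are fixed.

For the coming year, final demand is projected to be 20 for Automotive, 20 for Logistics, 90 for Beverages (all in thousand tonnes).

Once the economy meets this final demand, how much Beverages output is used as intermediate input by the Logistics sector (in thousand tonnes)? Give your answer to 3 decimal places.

z_BL = 7.464

Technical coefficients a_ij = z_ij / X_j:
  a_AA = 100/1000 = 0.10, a_LA = 100/1000 = 0.10, a_BA = 450/1000 = 0.45
  a_AL = 300/2000 = 0.15, a_LL = 900/2000 = 0.45, a_BL = 100/2000 = 0.05
  a_AB = 90/900 = 0.10, a_LB = 360/900 = 0.40, a_BB = 90/900 = 0.10
I − A =
  [   0.90    -0.15    -0.10]
  [  -0.10     0.55    -0.40]
  [  -0.45    -0.05     0.90]
Cofactors of I−A, C_ij = (−1)^(i+j)·(minor ij) (rows/columns in the sector order above):
  C_11 = (0.55)(0.90) − (-0.40)(-0.05) = 0.4750
  C_12 = −[(-0.10)(0.90) − (-0.40)(-0.45)] = 0.2700
  C_13 = (-0.10)(-0.05) − (0.55)(-0.45) = 0.2525
  C_21 = −[(-0.15)(0.90) − (-0.10)(-0.05)] = 0.1400
  C_22 = (0.90)(0.90) − (-0.10)(-0.45) = 0.7650
  C_23 = −[(0.90)(-0.05) − (-0.15)(-0.45)] = 0.1125
  C_31 = (-0.15)(-0.40) − (-0.10)(0.55) = 0.1150
  C_32 = −[(0.90)(-0.40) − (-0.10)(-0.10)] = 0.3700
  C_33 = (0.90)(0.55) − (-0.15)(-0.10) = 0.4800
det(I−A) = Σ_j (I−A)_1j·C_1j = (0.90)(0.4750) + (-0.15)(0.2700) + (-0.10)(0.2525) = 0.36175
adj(I−A) = Cᵀ =
  [ 0.4750   0.1400   0.1150]
  [ 0.2700   0.7650   0.3700]
  [ 0.2525   0.1125   0.4800]
(I − A)⁻¹ = adj(I−A) / det(I−A) ≈
  [   1.3131     0.3870     0.3179]
  [   0.7464     2.1147     1.0228]
  [   0.6980     0.3110     1.3269]
First solve x = (I − A)⁻¹ d = adj(I−A)·d / det(I−A); in particular x_L = (0.2700·20 + 0.7650·20 + 0.3700·90) / 0.36175 = 54.00 / 0.36175 ≈ 149.27436.
Intermediate flow from B to L: z_BL = a_BL · x_L = 0.05 × 54.00 / 0.36175 = 2.70 / 0.36175 ≈ 7.464.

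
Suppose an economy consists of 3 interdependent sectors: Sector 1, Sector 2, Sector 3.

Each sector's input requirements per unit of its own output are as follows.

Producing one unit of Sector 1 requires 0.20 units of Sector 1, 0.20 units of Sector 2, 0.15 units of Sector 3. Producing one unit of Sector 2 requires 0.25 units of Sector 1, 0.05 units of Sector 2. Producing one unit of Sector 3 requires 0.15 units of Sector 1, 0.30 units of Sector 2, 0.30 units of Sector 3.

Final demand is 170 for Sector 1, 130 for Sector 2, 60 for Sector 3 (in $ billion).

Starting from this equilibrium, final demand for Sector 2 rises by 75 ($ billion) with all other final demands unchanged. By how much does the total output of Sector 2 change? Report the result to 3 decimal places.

Δx_2 = 86.810

I − A =
  [   0.80    -0.25    -0.15]
  [  -0.20     0.95    -0.30]
  [  -0.15     0.00     0.70]
Cofactors of I−A, C_ij = (−1)^(i+j)·(minor ij) (rows/columns in the sector order above):
  C_11 = (0.95)(0.70) − (-0.30)(0.00) = 0.6650
  C_12 = −[(-0.20)(0.70) − (-0.30)(-0.15)] = 0.1850
  C_13 = (-0.20)(0.00) − (0.95)(-0.15) = 0.1425
  C_21 = −[(-0.25)(0.70) − (-0.15)(0.00)] = 0.1750
  C_22 = (0.80)(0.70) − (-0.15)(-0.15) = 0.5375
  C_23 = −[(0.80)(0.00) − (-0.25)(-0.15)] = 0.0375
  C_31 = (-0.25)(-0.30) − (-0.15)(0.95) = 0.2175
  C_32 = −[(0.80)(-0.30) − (-0.15)(-0.20)] = 0.2700
  C_33 = (0.80)(0.95) − (-0.25)(-0.20) = 0.7100
det(I−A) = Σ_j (I−A)_1j·C_1j = (0.80)(0.6650) + (-0.25)(0.1850) + (-0.15)(0.1425) = 0.464375
adj(I−A) = Cᵀ =
  [ 0.6650   0.1750   0.2175]
  [ 0.1850   0.5375   0.2700]
  [ 0.1425   0.0375   0.7100]
(I − A)⁻¹ = adj(I−A) / det(I−A) ≈
  [   1.4320     0.3769     0.4684]
  [   0.3984     1.1575     0.5814]
  [   0.3069     0.0808     1.5289]
Δx = (I − A)⁻¹ Δd with Δd having +75 in the Sector 2 component and 0 elsewhere.
So Δx_2 = L_22 · (+75), where L_22 = adj(I−A)_22 / det(I−A) = 0.5375 / 0.464375.
Δx_2 = 0.5375 × (+75) / 0.464375 = 40.3125 / 0.464375 ≈ 86.810.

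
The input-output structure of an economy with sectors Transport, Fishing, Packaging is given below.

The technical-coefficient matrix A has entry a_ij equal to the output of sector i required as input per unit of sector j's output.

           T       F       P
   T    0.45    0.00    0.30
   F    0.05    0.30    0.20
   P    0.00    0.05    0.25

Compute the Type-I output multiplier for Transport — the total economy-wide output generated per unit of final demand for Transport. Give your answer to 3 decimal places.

I − A =
  [   0.55     0.00    -0.30]
  [  -0.05     0.70    -0.20]
  [   0.00    -0.05     0.75]
Cofactors of I−A, C_ij = (−1)^(i+j)·(minor ij) (rows/columns in the sector order above):
  C_11 = (0.70)(0.75) − (-0.20)(-0.05) = 0.5150
  C_12 = −[(-0.05)(0.75) − (-0.20)(0.00)] = 0.0375
  C_13 = (-0.05)(-0.05) − (0.70)(0.00) = 0.0025
  C_21 = −[(0.00)(0.75) − (-0.30)(-0.05)] = 0.0150
  C_22 = (0.55)(0.75) − (-0.30)(0.00) = 0.4125
  C_23 = −[(0.55)(-0.05) − (0.00)(0.00)] = 0.0275
  C_31 = (0.00)(-0.20) − (-0.30)(0.70) = 0.2100
  C_32 = −[(0.55)(-0.20) − (-0.30)(-0.05)] = 0.1250
  C_33 = (0.55)(0.70) − (0.00)(-0.05) = 0.3850
det(I−A) = Σ_j (I−A)_1j·C_1j = (0.55)(0.5150) + (0.00)(0.0375) + (-0.30)(0.0025) = 0.2825
adj(I−A) = Cᵀ =
  [ 0.5150   0.0150   0.2100]
  [ 0.0375   0.4125   0.1250]
  [ 0.0025   0.0275   0.3850]
(I − A)⁻¹ = adj(I−A) / det(I−A) ≈
  [   1.8230     0.0531     0.7434]
  [   0.1327     1.4602     0.4425]
  [   0.0088     0.0973     1.3628]
The output multiplier for sector j is the column-j sum of the Leontief inverse (I − A)⁻¹ = adj(I−A) / det(I−A).
Column T of adj(I−A): (0.5150, 0.0375, 0.0025); det(I−A) = 0.2825.
m_T = (0.5150 + 0.0375 + 0.0025) / 0.2825 = 0.555 / 0.2825 ≈ 1.965.

m_T = 1.965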